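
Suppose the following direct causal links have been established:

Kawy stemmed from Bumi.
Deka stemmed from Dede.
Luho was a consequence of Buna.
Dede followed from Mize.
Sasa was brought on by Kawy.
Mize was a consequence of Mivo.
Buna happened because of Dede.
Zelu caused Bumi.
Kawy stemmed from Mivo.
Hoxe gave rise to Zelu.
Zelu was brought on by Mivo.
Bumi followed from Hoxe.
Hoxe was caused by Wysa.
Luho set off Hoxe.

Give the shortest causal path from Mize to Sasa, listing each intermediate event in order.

Mize → Dede → Buna → Luho → Hoxe → Bumi → Kawy → Sasa

Mize → Dede
Dede → Buna
Buna → Luho
Luho → Hoxe
Hoxe → Bumi
Bumi → Kawy
Kawy → Sasa
Length: 7 steps.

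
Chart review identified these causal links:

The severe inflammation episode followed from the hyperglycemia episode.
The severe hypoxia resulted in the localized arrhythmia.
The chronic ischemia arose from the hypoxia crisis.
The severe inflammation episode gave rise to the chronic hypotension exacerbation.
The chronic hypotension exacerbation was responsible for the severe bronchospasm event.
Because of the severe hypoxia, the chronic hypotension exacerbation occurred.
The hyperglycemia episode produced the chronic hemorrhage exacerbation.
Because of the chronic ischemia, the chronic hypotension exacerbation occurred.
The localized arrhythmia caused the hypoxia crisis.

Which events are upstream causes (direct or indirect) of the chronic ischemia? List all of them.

the hypoxia crisis, the localized arrhythmia, the severe hypoxia

Immediate cause of the chronic ischemia: the hypoxia crisis.
Further upstream: the severe hypoxia, the localized arrhythmia.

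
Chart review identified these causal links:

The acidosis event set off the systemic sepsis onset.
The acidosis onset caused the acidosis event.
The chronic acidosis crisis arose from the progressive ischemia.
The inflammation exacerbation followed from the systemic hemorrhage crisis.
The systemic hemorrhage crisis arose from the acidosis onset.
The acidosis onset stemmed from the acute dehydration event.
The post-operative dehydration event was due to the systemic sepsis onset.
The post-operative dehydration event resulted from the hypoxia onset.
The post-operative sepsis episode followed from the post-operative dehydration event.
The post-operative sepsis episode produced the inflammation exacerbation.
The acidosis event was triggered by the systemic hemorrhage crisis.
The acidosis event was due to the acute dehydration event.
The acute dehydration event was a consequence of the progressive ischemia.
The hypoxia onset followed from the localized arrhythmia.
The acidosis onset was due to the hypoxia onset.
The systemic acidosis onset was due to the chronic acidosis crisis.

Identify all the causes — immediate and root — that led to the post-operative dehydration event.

Immediate causes of the post-operative dehydration event: the hypoxia onset, the systemic sepsis onset.
Further upstream: the progressive ischemia, the localized arrhythmia, the acute dehydration event, the acidosis onset, the systemic hemorrhage crisis, the acidosis event.

the acidosis event, the acidosis onset, the acute dehydration event, the hypoxia onset, the localized arrhythmia, the progressive ischemia, the systemic hemorrhage crisis, the systemic sepsis onset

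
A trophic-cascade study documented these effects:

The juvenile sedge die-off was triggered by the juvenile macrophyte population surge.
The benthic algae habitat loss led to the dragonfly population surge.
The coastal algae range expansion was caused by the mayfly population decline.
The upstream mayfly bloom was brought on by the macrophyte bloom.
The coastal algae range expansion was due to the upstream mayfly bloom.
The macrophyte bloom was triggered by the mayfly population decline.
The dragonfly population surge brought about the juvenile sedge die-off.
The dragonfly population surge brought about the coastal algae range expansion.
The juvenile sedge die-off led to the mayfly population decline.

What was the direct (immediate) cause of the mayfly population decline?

Upstream contributors include the benthic algae habitat loss, the dragonfly population surge, the juvenile macrophyte population surge, but only the juvenile sedge die-off feeds directly into the mayfly population decline.

the juvenile sedge die-off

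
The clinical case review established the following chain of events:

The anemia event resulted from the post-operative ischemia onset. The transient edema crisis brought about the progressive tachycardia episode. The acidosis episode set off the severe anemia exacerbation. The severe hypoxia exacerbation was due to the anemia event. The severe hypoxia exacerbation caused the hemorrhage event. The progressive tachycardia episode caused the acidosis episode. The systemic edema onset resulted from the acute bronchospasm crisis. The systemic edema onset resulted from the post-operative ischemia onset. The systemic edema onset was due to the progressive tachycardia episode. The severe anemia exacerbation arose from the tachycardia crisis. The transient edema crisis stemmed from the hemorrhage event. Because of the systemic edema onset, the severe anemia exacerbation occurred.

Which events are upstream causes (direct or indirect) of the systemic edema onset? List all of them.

Immediate causes of the systemic edema onset: the post-operative ischemia onset, the acute bronchospasm crisis, the progressive tachycardia episode.
Further upstream: the anemia event, the severe hypoxia exacerbation, the hemorrhage event, the transient edema crisis.

the acute bronchospasm crisis, the anemia event, the hemorrhage event, the post-operative ischemia onset, the progressive tachycardia episode, the severe hypoxia exacerbation, the transient edema crisis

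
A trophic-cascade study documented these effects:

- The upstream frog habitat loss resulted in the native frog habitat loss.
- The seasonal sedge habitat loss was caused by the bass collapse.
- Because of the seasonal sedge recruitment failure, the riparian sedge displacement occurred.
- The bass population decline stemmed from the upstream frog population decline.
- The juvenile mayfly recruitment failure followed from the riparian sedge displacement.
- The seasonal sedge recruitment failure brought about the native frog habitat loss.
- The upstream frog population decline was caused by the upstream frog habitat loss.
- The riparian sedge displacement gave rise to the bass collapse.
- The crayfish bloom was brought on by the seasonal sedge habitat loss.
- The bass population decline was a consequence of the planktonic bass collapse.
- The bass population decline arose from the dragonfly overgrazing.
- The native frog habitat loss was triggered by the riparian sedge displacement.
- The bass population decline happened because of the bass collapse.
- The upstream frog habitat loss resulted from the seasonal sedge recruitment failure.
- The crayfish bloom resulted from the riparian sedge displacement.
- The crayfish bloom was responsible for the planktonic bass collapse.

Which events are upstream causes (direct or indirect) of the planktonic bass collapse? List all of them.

the bass collapse, the crayfish bloom, the riparian sedge displacement, the seasonal sedge habitat loss, the seasonal sedge recruitment failure

Immediate cause of the planktonic bass collapse: the crayfish bloom.
Further upstream: the seasonal sedge recruitment failure, the riparian sedge displacement, the bass collapse, the seasonal sedge habitat loss.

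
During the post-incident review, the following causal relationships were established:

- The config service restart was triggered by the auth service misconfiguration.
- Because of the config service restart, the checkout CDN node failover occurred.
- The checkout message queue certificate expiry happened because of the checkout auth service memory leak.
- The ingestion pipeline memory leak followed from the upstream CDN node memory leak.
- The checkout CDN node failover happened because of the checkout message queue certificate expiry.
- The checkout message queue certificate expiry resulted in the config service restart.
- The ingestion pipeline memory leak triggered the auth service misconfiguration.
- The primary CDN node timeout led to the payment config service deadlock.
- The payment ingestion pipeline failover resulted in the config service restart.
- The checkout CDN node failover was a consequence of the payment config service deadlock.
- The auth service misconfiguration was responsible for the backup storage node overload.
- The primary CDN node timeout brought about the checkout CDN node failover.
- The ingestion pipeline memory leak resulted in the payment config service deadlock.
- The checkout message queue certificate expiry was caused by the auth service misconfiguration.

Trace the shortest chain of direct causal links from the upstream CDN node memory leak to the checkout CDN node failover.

the upstream CDN node memory leak → the ingestion pipeline memory leak → the payment config service deadlock → the checkout CDN node failover

the upstream CDN node memory leak → the ingestion pipeline memory leak
the ingestion pipeline memory leak → the payment config service deadlock
the payment config service deadlock → the checkout CDN node failover
Length: 3 steps.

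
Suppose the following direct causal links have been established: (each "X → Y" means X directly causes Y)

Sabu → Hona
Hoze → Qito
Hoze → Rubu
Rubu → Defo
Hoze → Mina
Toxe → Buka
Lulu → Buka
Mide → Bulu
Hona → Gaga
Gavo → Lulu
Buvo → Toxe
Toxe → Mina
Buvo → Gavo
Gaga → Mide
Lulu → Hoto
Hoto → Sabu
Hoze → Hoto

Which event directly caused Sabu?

Upstream contributors include Hoze, Buvo, Gavo, Lulu, but only Hoto feeds directly into Sabu.

Hoto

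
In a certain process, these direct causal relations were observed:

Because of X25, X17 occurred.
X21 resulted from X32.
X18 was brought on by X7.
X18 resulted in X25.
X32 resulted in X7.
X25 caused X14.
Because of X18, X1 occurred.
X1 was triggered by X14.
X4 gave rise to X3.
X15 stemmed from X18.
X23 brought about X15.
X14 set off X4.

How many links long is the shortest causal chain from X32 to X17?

4

Shortest chain: X32 → X7 → X18 → X25 → X17.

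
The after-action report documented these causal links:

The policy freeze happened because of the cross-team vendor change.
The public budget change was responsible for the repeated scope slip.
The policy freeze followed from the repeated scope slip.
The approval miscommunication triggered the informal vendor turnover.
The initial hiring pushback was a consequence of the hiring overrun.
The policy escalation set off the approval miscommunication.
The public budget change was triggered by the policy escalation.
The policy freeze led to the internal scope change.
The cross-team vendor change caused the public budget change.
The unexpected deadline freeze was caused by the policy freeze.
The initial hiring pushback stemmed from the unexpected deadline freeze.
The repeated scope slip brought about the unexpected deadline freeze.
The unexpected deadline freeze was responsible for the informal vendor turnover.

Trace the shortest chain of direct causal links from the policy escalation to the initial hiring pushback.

the policy escalation → the public budget change → the repeated scope slip → the unexpected deadline freeze → the initial hiring pushback

the policy escalation → the public budget change
the public budget change → the repeated scope slip
the repeated scope slip → the unexpected deadline freeze
the unexpected deadline freeze → the initial hiring pushback
Length: 4 steps.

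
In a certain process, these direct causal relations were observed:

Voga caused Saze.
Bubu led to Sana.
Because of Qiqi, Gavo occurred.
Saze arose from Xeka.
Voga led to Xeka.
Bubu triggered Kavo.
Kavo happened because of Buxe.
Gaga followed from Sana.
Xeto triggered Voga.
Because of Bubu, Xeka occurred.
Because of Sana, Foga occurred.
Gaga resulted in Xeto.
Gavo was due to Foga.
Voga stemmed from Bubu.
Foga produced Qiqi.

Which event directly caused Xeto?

Gaga

Upstream contributors include Bubu, Sana, but only Gaga feeds directly into Xeto.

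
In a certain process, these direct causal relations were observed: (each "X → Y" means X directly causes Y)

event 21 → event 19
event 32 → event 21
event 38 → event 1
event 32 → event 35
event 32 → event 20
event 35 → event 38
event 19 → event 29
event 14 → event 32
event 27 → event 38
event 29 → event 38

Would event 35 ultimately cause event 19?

No

Event 35 leads to event 38, event 1; event 19 is not among them.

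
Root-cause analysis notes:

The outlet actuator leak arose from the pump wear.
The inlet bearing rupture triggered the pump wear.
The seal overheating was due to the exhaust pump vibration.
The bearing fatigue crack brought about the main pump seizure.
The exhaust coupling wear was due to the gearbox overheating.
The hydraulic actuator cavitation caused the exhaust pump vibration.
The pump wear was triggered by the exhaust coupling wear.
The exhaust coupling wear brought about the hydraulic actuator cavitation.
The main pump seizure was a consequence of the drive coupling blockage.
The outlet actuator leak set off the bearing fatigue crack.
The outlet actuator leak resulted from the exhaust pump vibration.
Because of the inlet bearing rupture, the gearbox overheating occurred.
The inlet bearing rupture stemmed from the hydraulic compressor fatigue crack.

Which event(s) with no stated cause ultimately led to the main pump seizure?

Tracing upstream from the main pump seizure: the main pump seizure ← the bearing fatigue crack ← the outlet actuator leak ← the pump wear ← the inlet bearing rupture ← the hydraulic compressor fatigue crack.
A separate upstream branch: the main pump seizure ← the drive coupling blockage.
Each of those chain origins has no stated cause.

the drive coupling blockage, the hydraulic compressor fatigue crack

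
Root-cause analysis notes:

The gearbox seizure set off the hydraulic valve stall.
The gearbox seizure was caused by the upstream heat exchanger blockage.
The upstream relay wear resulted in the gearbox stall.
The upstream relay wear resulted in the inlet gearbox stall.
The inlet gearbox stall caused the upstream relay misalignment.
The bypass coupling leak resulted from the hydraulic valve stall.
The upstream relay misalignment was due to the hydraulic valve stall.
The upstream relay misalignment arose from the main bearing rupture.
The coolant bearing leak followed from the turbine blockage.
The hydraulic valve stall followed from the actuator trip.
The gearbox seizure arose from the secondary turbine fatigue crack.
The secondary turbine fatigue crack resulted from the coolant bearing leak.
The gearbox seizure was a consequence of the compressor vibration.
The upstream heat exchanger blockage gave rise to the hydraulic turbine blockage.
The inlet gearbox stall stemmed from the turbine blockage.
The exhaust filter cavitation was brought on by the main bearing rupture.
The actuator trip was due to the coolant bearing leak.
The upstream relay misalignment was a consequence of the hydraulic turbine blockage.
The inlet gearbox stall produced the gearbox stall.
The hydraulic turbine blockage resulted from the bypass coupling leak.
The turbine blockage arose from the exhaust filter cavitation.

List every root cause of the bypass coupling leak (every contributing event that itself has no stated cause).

Tracing upstream from the bypass coupling leak: the bypass coupling leak ← the hydraulic valve stall ← the actuator trip ← the coolant bearing leak ← the turbine blockage ← the exhaust filter cavitation ← the main bearing rupture.
A separate upstream branch: the bypass coupling leak ← the hydraulic valve stall ← the gearbox seizure ← the compressor vibration.
A separate upstream branch: the bypass coupling leak ← the hydraulic valve stall ← the gearbox seizure ← the upstream heat exchanger blockage.
Each of those chain origins has no stated cause.

the compressor vibration, the main bearing rupture, the upstream heat exchanger blockage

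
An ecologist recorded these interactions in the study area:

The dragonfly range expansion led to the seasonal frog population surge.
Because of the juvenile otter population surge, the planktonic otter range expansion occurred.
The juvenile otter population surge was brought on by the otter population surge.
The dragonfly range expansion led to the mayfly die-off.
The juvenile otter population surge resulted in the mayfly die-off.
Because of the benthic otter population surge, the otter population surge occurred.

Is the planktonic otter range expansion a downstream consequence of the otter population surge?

There is a causal chain: the otter population surge → the juvenile otter population surge → the planktonic otter range expansion.

Yes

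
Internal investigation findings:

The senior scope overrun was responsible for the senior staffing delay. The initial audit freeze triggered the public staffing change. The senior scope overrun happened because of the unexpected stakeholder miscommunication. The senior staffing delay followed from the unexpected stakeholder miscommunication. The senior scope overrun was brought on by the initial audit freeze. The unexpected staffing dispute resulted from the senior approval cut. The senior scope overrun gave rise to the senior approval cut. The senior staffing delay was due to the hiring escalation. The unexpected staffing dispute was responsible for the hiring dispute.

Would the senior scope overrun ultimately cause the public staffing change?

No

The senior scope overrun leads to the senior approval cut, the unexpected staffing dispute, the hiring dispute, the senior staffing delay; the public staffing change is not among them.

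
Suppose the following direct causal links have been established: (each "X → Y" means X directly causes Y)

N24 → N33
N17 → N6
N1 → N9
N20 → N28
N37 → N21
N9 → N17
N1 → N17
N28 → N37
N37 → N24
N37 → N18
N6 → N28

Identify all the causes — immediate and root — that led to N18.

Immediate cause of N18: N37.
Further upstream: N1, N9, N17, N6, N28, N20.

N1, N17, N20, N28, N37, N6, N9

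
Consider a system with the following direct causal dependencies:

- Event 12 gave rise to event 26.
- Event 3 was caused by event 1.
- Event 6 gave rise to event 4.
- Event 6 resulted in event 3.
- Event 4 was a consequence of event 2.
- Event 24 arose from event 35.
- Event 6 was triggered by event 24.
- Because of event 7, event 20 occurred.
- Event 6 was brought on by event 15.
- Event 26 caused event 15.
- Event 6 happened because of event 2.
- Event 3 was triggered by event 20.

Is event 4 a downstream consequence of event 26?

There is a causal chain: event 26 → event 15 → event 6 → event 4.

Yes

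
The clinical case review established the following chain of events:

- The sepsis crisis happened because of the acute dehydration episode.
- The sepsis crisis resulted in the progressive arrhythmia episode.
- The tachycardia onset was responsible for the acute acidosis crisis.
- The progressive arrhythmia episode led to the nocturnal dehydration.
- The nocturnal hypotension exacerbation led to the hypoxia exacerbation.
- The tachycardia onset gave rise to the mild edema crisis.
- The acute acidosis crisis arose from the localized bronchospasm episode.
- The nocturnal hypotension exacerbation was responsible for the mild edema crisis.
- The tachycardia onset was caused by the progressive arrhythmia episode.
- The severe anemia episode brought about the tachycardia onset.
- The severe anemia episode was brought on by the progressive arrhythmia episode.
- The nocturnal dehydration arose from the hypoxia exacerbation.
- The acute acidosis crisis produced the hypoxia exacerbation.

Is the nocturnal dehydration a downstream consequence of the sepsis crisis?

Yes

There is a causal chain: the sepsis crisis → the progressive arrhythmia episode → the nocturnal dehydration.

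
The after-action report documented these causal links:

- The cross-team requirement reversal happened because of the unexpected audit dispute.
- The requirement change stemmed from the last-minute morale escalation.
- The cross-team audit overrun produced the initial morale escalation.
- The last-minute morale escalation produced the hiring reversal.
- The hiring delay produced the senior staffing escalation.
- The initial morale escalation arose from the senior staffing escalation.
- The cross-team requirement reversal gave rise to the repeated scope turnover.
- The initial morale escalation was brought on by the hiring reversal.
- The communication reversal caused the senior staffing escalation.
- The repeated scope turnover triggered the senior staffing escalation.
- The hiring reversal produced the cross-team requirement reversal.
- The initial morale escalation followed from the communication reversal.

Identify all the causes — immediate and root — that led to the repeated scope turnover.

the cross-team requirement reversal, the hiring reversal, the last-minute morale escalation, the unexpected audit dispute

Immediate cause of the repeated scope turnover: the cross-team requirement reversal.
Further upstream: the last-minute morale escalation, the hiring reversal, the unexpected audit dispute.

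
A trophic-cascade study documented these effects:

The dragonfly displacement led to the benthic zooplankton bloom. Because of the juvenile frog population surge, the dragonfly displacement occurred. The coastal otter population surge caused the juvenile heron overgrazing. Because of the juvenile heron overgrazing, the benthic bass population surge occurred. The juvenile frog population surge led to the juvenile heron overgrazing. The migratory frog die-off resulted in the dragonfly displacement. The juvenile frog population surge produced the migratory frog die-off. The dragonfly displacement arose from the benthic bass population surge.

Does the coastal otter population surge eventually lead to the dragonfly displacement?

There is a causal chain: the coastal otter population surge → the juvenile heron overgrazing → the benthic bass population surge → the dragonfly displacement.

Yes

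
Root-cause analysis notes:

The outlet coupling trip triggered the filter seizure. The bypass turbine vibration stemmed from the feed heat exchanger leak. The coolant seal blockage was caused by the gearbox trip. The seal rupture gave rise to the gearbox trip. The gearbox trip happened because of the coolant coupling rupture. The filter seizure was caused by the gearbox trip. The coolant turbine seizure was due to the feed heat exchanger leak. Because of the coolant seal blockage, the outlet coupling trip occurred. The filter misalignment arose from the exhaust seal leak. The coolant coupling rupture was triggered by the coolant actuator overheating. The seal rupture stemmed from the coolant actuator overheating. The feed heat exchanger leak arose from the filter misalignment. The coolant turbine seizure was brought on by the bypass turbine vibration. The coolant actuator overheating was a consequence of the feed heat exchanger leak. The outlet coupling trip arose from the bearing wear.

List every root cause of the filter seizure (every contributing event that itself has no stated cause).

the bearing wear, the exhaust seal leak

Tracing upstream from the filter seizure: the filter seizure ← the gearbox trip ← the seal rupture ← the coolant actuator overheating ← the feed heat exchanger leak ← the filter misalignment ← the exhaust seal leak.
A separate upstream branch: the filter seizure ← the outlet coupling trip ← the bearing wear.
Each of those chain origins has no stated cause.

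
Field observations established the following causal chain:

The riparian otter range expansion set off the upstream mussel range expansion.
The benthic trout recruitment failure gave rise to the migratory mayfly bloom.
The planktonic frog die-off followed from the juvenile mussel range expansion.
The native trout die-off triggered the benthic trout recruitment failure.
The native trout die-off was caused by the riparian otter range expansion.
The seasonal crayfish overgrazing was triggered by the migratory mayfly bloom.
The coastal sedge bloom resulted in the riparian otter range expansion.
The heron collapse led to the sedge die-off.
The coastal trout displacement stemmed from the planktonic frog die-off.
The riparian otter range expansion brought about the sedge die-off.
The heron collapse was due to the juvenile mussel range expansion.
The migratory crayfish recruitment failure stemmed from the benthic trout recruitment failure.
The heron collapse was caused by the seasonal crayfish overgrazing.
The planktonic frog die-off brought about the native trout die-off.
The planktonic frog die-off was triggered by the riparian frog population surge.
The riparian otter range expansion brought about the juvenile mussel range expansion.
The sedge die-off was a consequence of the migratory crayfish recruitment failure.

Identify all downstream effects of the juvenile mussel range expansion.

Direct effects: the planktonic frog die-off, the heron collapse.
2 steps out: the native trout die-off, the coastal trout displacement, the sedge die-off.
3 steps out: the benthic trout recruitment failure.
4 steps out: the migratory mayfly bloom, the migratory crayfish recruitment failure.
5 steps out: the seasonal crayfish overgrazing.
Not reachable from it: the coastal sedge bloom, the riparian otter range expansion, the riparian frog population surge, the upstream mussel range expansion.

the benthic trout recruitment failure, the coastal trout displacement, the heron collapse, the migratory crayfish recruitment failure, the migratory mayfly bloom, the native trout die-off, the planktonic frog die-off, the seasonal crayfish overgrazing, the sedge die-off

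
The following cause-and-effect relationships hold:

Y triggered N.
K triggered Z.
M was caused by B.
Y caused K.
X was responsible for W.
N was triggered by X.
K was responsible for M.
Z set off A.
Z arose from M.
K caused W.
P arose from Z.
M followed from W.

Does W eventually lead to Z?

Yes

There is a causal chain: W → M → Z.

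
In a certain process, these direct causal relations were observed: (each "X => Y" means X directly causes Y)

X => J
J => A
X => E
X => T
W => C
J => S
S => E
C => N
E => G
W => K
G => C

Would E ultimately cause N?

There is a causal chain: E → G → C → N.

Yes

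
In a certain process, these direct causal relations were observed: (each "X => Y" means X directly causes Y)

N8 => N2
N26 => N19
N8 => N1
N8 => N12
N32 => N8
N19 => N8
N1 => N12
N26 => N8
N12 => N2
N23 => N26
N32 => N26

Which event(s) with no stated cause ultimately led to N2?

Tracing upstream from N2: N2 ← N8 ← N32.
A separate upstream branch: N2 ← N8 ← N26 ← N23.
Each of those chain origins has no stated cause.

N23, N32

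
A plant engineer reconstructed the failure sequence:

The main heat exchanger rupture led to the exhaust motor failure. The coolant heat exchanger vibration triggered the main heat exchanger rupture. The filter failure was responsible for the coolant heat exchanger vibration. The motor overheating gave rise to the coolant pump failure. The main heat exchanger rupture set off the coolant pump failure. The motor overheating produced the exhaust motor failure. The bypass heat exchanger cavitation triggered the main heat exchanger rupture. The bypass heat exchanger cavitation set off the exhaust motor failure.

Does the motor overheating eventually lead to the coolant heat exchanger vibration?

No

The motor overheating leads to the exhaust motor failure, the coolant pump failure; the coolant heat exchanger vibration is not among them.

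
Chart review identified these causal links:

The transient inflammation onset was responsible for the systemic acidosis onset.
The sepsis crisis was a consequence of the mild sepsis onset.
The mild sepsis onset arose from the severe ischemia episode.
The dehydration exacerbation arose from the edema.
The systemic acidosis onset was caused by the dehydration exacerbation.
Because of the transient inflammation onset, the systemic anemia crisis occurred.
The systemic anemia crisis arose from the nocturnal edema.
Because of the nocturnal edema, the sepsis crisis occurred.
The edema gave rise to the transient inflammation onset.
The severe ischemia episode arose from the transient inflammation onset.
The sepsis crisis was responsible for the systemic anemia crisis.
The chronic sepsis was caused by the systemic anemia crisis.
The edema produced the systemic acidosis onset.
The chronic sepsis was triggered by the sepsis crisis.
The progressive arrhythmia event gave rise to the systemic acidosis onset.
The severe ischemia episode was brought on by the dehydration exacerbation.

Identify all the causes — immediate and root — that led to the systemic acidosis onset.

the dehydration exacerbation, the edema, the progressive arrhythmia event, the transient inflammation onset

Immediate causes of the systemic acidosis onset: the edema, the transient inflammation onset, the dehydration exacerbation, the progressive arrhythmia event.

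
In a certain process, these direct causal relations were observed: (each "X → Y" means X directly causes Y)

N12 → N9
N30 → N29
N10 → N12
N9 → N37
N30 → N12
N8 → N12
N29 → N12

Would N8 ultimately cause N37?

Yes

There is a causal chain: N8 → N12 → N9 → N37.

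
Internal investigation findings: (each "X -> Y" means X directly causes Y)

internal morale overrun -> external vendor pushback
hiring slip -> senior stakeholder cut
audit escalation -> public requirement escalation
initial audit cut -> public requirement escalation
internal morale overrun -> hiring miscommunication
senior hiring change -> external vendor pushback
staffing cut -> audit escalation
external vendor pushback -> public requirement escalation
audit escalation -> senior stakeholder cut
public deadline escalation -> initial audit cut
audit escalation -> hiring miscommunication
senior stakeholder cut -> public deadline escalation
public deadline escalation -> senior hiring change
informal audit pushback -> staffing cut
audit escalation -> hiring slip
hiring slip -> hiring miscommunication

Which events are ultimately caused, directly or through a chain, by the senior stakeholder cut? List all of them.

the external vendor pushback, the initial audit cut, the public deadline escalation, the public requirement escalation, the senior hiring change

Direct effects: the public deadline escalation.
2 steps out: the initial audit cut, the senior hiring change.
3 steps out: the external vendor pushback, the public requirement escalation.
Not reachable from it: the informal audit pushback, the staffing cut, the audit escalation, the internal morale overrun, the hiring slip, the hiring miscommunication.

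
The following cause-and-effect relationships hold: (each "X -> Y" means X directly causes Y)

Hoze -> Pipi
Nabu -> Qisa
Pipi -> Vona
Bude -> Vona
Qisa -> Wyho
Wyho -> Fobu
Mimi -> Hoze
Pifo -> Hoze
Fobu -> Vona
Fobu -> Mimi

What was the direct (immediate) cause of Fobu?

Wyho

Upstream contributors include Nabu, Qisa, but only Wyho feeds directly into Fobu.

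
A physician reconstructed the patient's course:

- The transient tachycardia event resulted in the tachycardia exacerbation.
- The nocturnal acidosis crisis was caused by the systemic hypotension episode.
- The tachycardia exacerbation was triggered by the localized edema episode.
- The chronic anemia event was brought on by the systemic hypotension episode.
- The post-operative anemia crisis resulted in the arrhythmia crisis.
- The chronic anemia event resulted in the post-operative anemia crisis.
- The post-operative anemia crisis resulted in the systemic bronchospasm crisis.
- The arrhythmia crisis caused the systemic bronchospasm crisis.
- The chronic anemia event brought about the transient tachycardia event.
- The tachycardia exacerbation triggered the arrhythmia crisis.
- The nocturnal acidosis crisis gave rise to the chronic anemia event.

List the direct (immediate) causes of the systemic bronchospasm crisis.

the arrhythmia crisis, the post-operative anemia crisis

Upstream contributors include the systemic hypotension episode, the nocturnal acidosis crisis, the chronic anemia event, the transient tachycardia event, the tachycardia exacerbation, the localized edema episode, but only the arrhythmia crisis, the post-operative anemia crisis feed directly into the systemic bronchospasm crisis.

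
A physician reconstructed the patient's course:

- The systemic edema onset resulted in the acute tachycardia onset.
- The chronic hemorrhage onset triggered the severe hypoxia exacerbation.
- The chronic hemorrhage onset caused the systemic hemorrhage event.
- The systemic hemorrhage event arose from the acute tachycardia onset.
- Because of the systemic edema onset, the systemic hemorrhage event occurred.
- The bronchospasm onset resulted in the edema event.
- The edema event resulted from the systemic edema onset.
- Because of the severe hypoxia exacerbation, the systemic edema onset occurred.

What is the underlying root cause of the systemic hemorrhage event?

Tracing upstream from the systemic hemorrhage event: the systemic hemorrhage event ← the chronic hemorrhage onset.
The chronic hemorrhage onset has no stated cause, so it is the root.

the chronic hemorrhage onset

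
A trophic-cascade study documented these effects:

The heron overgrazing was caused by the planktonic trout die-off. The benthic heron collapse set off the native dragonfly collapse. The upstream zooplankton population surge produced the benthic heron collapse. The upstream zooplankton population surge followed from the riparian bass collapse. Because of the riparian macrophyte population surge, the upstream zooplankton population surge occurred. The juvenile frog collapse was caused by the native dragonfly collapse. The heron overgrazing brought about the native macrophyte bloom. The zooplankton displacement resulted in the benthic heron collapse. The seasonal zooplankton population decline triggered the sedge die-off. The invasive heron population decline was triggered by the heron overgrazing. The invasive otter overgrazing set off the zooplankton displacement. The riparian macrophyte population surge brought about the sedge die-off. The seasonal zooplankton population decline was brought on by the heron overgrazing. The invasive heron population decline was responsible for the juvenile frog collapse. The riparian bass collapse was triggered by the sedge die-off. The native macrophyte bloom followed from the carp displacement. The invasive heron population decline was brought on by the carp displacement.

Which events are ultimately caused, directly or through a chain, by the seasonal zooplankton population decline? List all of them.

the benthic heron collapse, the juvenile frog collapse, the native dragonfly collapse, the riparian bass collapse, the sedge die-off, the upstream zooplankton population surge

Direct effects: the sedge die-off.
2 steps out: the riparian bass collapse.
3 steps out: the upstream zooplankton population surge.
4 steps out: the benthic heron collapse.
5 steps out: the native dragonfly collapse.
6 steps out: the juvenile frog collapse.
Not reachable from it: the planktonic trout die-off, the heron overgrazing, the carp displacement, the riparian macrophyte population surge, the invasive heron population decline, the invasive otter overgrazing, the native macrophyte bloom, the zooplankton displacement.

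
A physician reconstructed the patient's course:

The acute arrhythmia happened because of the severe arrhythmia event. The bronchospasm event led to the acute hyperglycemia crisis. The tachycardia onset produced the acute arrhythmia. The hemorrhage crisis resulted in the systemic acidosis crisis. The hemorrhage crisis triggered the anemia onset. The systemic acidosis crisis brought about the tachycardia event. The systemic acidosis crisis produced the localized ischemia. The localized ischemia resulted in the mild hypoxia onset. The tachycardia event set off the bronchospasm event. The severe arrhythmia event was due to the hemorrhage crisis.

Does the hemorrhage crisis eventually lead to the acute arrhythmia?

There is a causal chain: the hemorrhage crisis → the severe arrhythmia event → the acute arrhythmia.

Yes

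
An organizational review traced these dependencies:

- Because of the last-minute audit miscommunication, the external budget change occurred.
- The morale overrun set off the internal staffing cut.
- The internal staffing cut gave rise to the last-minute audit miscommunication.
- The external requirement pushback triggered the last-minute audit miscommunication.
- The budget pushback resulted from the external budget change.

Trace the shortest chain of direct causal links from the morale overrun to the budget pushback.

the morale overrun → the internal staffing cut
the internal staffing cut → the last-minute audit miscommunication
the last-minute audit miscommunication → the external budget change
the external budget change → the budget pushback
Length: 4 steps.

the morale overrun → the internal staffing cut → the last-minute audit miscommunication → the external budget change → the budget pushback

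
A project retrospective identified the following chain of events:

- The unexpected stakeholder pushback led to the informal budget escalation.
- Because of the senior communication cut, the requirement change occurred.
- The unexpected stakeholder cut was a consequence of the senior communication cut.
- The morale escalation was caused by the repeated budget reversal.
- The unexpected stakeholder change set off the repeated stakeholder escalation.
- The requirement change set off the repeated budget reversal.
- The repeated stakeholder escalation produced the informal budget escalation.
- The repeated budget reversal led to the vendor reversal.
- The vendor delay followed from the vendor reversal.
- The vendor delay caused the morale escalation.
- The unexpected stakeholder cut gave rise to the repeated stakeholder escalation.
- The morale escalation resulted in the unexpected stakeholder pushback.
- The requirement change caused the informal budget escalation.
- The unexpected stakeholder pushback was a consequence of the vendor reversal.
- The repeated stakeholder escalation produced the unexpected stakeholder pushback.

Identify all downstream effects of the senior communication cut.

the informal budget escalation, the morale escalation, the repeated budget reversal, the repeated stakeholder escalation, the requirement change, the unexpected stakeholder cut, the unexpected stakeholder pushback, the vendor delay, the vendor reversal

Direct effects: the requirement change, the unexpected stakeholder cut.
2 steps out: the repeated budget reversal, the repeated stakeholder escalation, the informal budget escalation.
3 steps out: the vendor reversal, the morale escalation, the unexpected stakeholder pushback.
4 steps out: the vendor delay.
Not reachable from it: the unexpected stakeholder change.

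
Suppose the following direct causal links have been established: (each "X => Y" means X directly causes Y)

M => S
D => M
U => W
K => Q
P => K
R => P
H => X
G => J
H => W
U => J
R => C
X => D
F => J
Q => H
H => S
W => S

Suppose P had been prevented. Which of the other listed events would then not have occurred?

D, H, K, M, Q, X

Downstream of P: K, Q, H, X, D, M, W, S.
Of those, still caused via another path: W, S.
The remainder have no surviving cause.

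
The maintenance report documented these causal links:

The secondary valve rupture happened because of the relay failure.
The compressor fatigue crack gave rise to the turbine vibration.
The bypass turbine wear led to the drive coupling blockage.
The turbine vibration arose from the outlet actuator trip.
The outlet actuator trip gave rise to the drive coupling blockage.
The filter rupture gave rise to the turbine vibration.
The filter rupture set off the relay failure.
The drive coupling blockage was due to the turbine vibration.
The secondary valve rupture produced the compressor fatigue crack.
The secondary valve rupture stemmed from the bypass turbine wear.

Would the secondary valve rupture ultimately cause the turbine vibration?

Yes

There is a causal chain: the secondary valve rupture → the compressor fatigue crack → the turbine vibration.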